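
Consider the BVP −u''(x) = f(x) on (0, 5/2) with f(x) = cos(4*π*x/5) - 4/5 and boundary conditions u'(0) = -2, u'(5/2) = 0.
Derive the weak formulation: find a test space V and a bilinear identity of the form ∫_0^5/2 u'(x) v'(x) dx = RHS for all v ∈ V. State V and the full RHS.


V = H^1(0, 5/2) (v unrestricted at boundary; u is determined up to an additive constant); weak form: ∫_0^5/2 u'v' dx = ∫_0^5/2 (cos(4*π*x/5) - 4/5) v dx + 2·v(0) for all v ∈ V.

Multiply both sides by a test function v and integrate from 0 to 5/2:
  ∫_0^5/2 −u''(x) v(x) dx = ∫_0^5/2 f(x) v(x) dx.
Integrate the LHS by parts once:
  ∫_0^5/2 −u'' v dx = −[u'(x) v(x)]_0^5/2 + ∫_0^5/2 u'(x) v'(x) dx.
Thus ∫_0^5/2 u'(x) v'(x) dx = ∫_0^5/2 f(x) v(x) dx + [u'(x) v(x)]_0^5/2.
Choose V so that boundary terms are either known or forced to vanish.
u has inhomogeneous Neumann u'(0) = -2, u'(5/2) = 0. [u' v]_0^5/2 = (0)·v(5/2) − (-2)·v(0) = 2·v(0). Take V = H^1(0, 5/2); boundary term becomes part of RHS.
Weak formulation: find u (satisfying any essential BC) such that ∫_0^5/2 u'(x) v'(x) dx = ∫_0^5/2 f v dx + 2·v(0) for all v ∈ V (Neumann data are natural BCs: they enter the RHS as boundary terms).
Substituting f(x) = cos(4*π*x/5) - 4/5, the right-hand side is ∫_0^5/2 (cos(4*π*x/5) - 4/5) v dx + 2·v(0).
Compatibility check (pure Neumann): taking v ≡ 1 ∈ V gives 0 = ∫_0^5/2 f dx + (0) − (-2), i.e. ∫_0^5/2 f dx must equal u'(0) − u'(5/2) = -2. Indeed ∫_0^5/2 (cos(4*π*x/5) - 4/5) dx = -2, so the data are compatible. The solution is then unique only up to an additive constant (fix it e.g. by requiring ∫_0^5/2 u dx = 0).


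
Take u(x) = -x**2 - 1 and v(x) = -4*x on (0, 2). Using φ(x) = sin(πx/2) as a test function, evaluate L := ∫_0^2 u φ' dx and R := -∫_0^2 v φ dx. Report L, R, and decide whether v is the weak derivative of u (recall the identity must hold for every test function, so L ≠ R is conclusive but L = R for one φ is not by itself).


LHS = 8/π, RHS = 16/π. No, v is not the weak derivative of u.

u(x) = -x**2 - 1, classical derivative u'(x) = -2*x.
φ(x) = sin(πx/2), so φ'(x) = π*cos(π*x/2)/2.
Note φ(0) = φ(2) = 0, so the boundary term u·φ vanishes.
LHS = ∫_0^2 u(x) φ'(x) dx = ∫_0^2 (-π*x^2*cos(π*x/2)/2 - π*cos(π*x/2)/2) dx. Term by term:
  ∫_0^2 -π*cos(π*x/2)/2 dx = 0;  ∫_0^2 -π*x^2*cos(π*x/2)/2 dx = 8/π.
Sum: 0 + 8/π = 8/π.
So LHS = 8/π.
∫_0^2 v(x) φ(x) dx = ∫_0^2 (-4*x*sin(π*x/2)) dx. Term by term:
  ∫_0^2 -4*x*sin(π*x/2) dx = -16/π.
So RHS = -∫_0^2 v(x) φ(x) dx = 16/π.
LHS − RHS = -8/π ≠ 0, so the identity fails.
(For a valid weak derivative the identity must hold for EVERY test function, in particular this one. The failure shows v is NOT the weak derivative of u.)
Correct weak derivative would be u'(x) = -2*x.


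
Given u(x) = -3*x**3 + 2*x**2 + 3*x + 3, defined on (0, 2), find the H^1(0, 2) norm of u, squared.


||u||_{H^1}^2 = 23944/105

The H^1 norm (squared) on an interval (0, L) is
  ||u||_{H^1}^2 = ∫_0^L u(x)^2 dx + ∫_0^L u'(x)^2 dx.
Compute u'(x) = -9*x**2 + 4*x + 3.
Then u(x)^2 = 9*x**6 - 12*x**5 - 14*x**4 - 6*x**3 + 21*x**2 + 18*x + 9 and u'(x)^2 = 81*x**4 - 72*x**3 - 38*x**2 + 24*x + 9.
Integrate each monomial from 0 to 2 using ∫_0^2 c·x^n dx = c·2^(n+1)/(n+1):
  ∫_0^2 u(x)^2 dx = ∫_0^2 (9*x^6 - 12*x^5 - 14*x^4 - 6*x^3 + 21*x^2 + 18*x + 9) dx. Term by term:
    ∫_0^2 9*x^6 dx = 1152/7;  ∫_0^2 -12*x^5 dx = -128;  ∫_0^2 -14*x^4 dx = -448/5;
    ∫_0^2 -6*x^3 dx = -24;  ∫_0^2 21*x^2 dx = 56;  ∫_0^2 18*x dx = 36;
    ∫_0^2 9 dx = 18.
  Sum: 1152/7 − 128 − 448/5 − 24 + 56 + 36 + 18 = 1154/35.
  ∫_0^2 u'(x)^2 dx = ∫_0^2 (81*x^4 - 72*x^3 - 38*x^2 + 24*x + 9) dx. Term by term:
    ∫_0^2 81*x^4 dx = 2592/5;  ∫_0^2 -72*x^3 dx = -288;  ∫_0^2 -38*x^2 dx = -304/3;
    ∫_0^2 24*x dx = 48;  ∫_0^2 9 dx = 18.
  Sum: 2592/5 − 288 − 304/3 + 48 + 18 = 2926/15.
Adding: ||u||_{H^1}^2 = 1154/35 + 2926/15 = 23944/105.


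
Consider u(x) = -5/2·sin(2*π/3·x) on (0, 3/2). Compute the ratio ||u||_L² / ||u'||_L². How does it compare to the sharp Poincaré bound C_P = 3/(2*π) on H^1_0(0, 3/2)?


||u||_L² / ||u'||_L² = 3/(2*π) = C_P.

u(x) = -5/2·sin(2*π/3·x), so u'(x) = -5*π*cos(2*π*x/3)/3.
Writing u(x) = A·sin(kπx/L) with A = -5/2 and k = 1, use ∫_0^L sin²(kπx/L) dx = L/2 and ∫_0^L cos²(kπx/L) dx = L/2.
u² = 25/4·sin²(2*π/3·x) and (u')² = 25*π^2/9·cos²(2*π/3·x), and each of sin², cos² integrates to L/2 = 3/4 over (0, 3/2).
∫_0^3/2 u² dx = 75/16, so ||u||_L² = 5*sqrt(3)/4.
∫_0^3/2 (u')² dx = 25*π^2/12, so ||u'||_L² = 5*sqrt(3)*π/6.
Ratio ||u||_L² / ||u'||_L² = 3/(2*π).
Sharp Poincaré constant on H^1_0(0, 3/2) is C_P = L/π = 3/(2*π), achieved by sin(2*π/3·x).
This is the k = 1 eigenfunction (up to amplitude), so the ratio equals the sharp Poincaré constant exactly.


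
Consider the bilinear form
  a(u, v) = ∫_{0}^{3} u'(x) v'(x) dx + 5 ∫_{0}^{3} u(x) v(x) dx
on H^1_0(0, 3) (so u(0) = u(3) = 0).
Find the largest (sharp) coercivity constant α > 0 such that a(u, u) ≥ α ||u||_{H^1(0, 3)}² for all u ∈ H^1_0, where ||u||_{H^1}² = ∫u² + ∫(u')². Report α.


α = 1

Coercivity of a(·,·) on H^1_0(0, 3) means a(u, u) ≥ α ||u||_{H^1}² for every u ∈ H^1_0.
The interval has length L = 3, and Poincaré/coercivity depend only on L. Here a(u, u) = ∫(u')² + (5)·∫u².
Here c = 5 ≥ 1, so a(u,u) = ∫(u')² + c∫u² ≥ ∫(u')² + ∫u² = ||u||_{H^1}², i.e. α = 1 works. No larger α is possible: a(u,u) ≥ α||u||_{H^1}² means (1−α)∫(u')² ≥ (α−c)∫u², and for the modes u_n = sin(nπ(x−x₀)/L) (x₀ the left endpoint) one has ∫u_n²/∫(u_n')² = (L/(nπ))² → 0, so a(u_n,u_n)/||u_n||_{H^1}² → 1. Hence the optimal constant is α = 1.
Therefore α = 1.


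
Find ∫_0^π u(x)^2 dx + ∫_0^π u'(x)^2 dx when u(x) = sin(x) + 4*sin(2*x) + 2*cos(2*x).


||u||_{H^1(0,π)}^2 = -40/3 + 51*π

u'(x) = -4*sin(2*x) + cos(x) + 8*cos(2*x).
Expand u² and (u')² and integrate term by term on (0, π), using: for integers n ≥ 1, ∫_0^π sin²(nx) dx = ∫_0^π cos²(nx) dx = π/2; for n ≠ n', ∫_0^π sin(nx)sin(n'x) dx = ∫_0^π cos(nx)cos(n'x) dx = 0; and by product-to-sum, ∫_0^π sin(nx)cos(n'x) dx = ½∫_0^π [sin((n+n')x) + sin((n−n')x)] dx, which is 0 when n+n' is even and 2n/(n²−n'²) when n+n' is odd (it need not vanish on (0, π)).
  u² squared terms: (2)²·∫cos(2x)² dx = 4·π/2 = 2*π;  (4)²·∫sin(2x)² dx = 16·π/2 = 8*π;  (1)²·∫sin(x)² dx = 1·π/2 = π/2.
  u² cross terms: 2·(2)·(4)·∫cos(2x)·sin(2x) dx = 16·(0) = 0;  2·(2)·(1)·∫cos(2x)·sin(x) dx = 4·(-2/3) = -8/3;  2·(4)·(1)·∫sin(2x)·sin(x) dx = 8·(0) = 0.
  So ∫_0^π u² dx = 2*π + 8*π + π/2 + 0 − 8/3 + 0 = -8/3 + 21*π/2.
  (u')² squared terms: (-4)²·∫sin(2x)² dx = 16·π/2 = 8*π;  (8)²·∫cos(2x)² dx = 64·π/2 = 32*π;  (1)²·∫cos(x)² dx = 1·π/2 = π/2.
  (u')² cross terms: 2·(-4)·(8)·∫sin(2x)·cos(2x) dx = -64·(0) = 0;  2·(-4)·(1)·∫sin(2x)·cos(x) dx = -8·(4/3) = -32/3;  2·(8)·(1)·∫cos(2x)·cos(x) dx = 16·(0) = 0.
  So ∫_0^π (u')² dx = 8*π + 32*π + π/2 + 0 − 32/3 + 0 = -32/3 + 81*π/2.
||u||_{H^1}^2 = (-8/3 + 21*π/2) + (-32/3 + 81*π/2) = -40/3 + 51*π.


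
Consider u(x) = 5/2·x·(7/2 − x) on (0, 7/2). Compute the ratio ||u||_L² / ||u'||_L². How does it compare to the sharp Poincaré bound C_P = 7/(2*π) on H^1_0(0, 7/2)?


||u||_L² / ||u'||_L² = 7*sqrt(10)/20 < C_P = 7/(2*π).

u(x) = 5/2·x·(7/2 − x), so u'(x) = 35/4 - 5*x.
u(x) = 5/2·x·(7/2 − x) vanishes at x = 0 and x = 7/2, so u ∈ H^1_0(0, 7/2). Differentiate via the product rule and integrate the resulting polynomials term by term.
  ∫_0^7/2 u² dx = ∫_0^7/2 (25*x^4/4 - 175*x^3/4 + 1225*x^2/16) dx. Term by term:
    ∫_0^7/2 25*x^4/4 dx = 84035/128;  ∫_0^7/2 -175*x^3/4 dx = -420175/256;  ∫_0^7/2 1225*x^2/16 dx = 420175/384.
  Sum: 84035/128 − 420175/256 + 420175/384 = 84035/768.
  ∫_0^7/2 (u')² dx = ∫_0^7/2 (25*x^2 - 175*x/2 + 1225/16) dx. Term by term:
    ∫_0^7/2 25*x^2 dx = 8575/24;  ∫_0^7/2 -175*x/2 dx = -8575/16;  ∫_0^7/2 1225/16 dx = 8575/32.
  Sum: 8575/24 − 8575/16 + 8575/32 = 8575/96.
∫_0^7/2 u² dx = 84035/768, so ||u||_L² = 49*sqrt(105)/48.
∫_0^7/2 (u')² dx = 8575/96, so ||u'||_L² = 35*sqrt(42)/24.
Ratio ||u||_L² / ||u'||_L² = 7*sqrt(10)/20.
Sharp Poincaré constant on H^1_0(0, 7/2) is C_P = L/π = 7/(2*π), achieved by sin(2*π/7·x).
A polynomial bump cannot attain the sharp Poincaré constant (only the first sine eigenfunction does), so the ratio is strictly less than C_P, consistent with ||u||_L² ≤ C_P ||u'||_L².


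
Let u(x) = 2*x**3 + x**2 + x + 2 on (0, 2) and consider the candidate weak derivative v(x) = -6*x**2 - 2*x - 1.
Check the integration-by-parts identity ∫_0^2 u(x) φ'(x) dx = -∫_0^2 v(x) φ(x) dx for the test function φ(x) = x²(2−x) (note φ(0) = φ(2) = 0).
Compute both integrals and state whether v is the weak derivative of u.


LHS = -52/3, RHS = 52/3. No, v is not the weak derivative of u.

u(x) = 2*x**3 + x**2 + x + 2, classical derivative u'(x) = 6*x**2 + 2*x + 1.
φ(x) = x²(2−x), so φ'(x) = x*(4 - 3*x).
Note φ(0) = φ(2) = 0, so the boundary term u·φ vanishes.
LHS = ∫_0^2 u(x) φ'(x) dx = ∫_0^2 (-6*x^5 + 5*x^4 + x^3 - 2*x^2 + 8*x) dx. Term by term:
  ∫_0^2 -6*x^5 dx = -64;  ∫_0^2 5*x^4 dx = 32;  ∫_0^2 x^3 dx = 4;
  ∫_0^2 -2*x^2 dx = -16/3;  ∫_0^2 8*x dx = 16.
Sum: -64 + 32 + 4 − 16/3 + 16 = -52/3.
So LHS = -52/3.
∫_0^2 v(x) φ(x) dx = ∫_0^2 (6*x^5 - 10*x^4 - 3*x^3 - 2*x^2) dx. Term by term:
  ∫_0^2 6*x^5 dx = 64;  ∫_0^2 -10*x^4 dx = -64;  ∫_0^2 -3*x^3 dx = -12;
  ∫_0^2 -2*x^2 dx = -16/3.
Sum: 64 − 64 − 12 − 16/3 = -52/3.
So RHS = -∫_0^2 v(x) φ(x) dx = 52/3.
LHS − RHS = -104/3 ≠ 0, so the identity fails.
(For a valid weak derivative the identity must hold for EVERY test function, in particular this one. The failure shows v is NOT the weak derivative of u.)
Correct weak derivative would be u'(x) = 6*x**2 + 2*x + 1.


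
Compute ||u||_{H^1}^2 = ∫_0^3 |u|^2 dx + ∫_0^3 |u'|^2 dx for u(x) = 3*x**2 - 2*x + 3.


||u||_{H^1}^2 = 2967/5

The H^1 norm (squared) on an interval (0, L) is
  ||u||_{H^1}^2 = ∫_0^L u(x)^2 dx + ∫_0^L u'(x)^2 dx.
Compute u'(x) = 6*x - 2.
Then u(x)^2 = 9*x**4 - 12*x**3 + 22*x**2 - 12*x + 9 and u'(x)^2 = 36*x**2 - 24*x + 4.
Integrate each monomial from 0 to 3 using ∫_0^3 c·x^n dx = c·3^(n+1)/(n+1):
  ∫_0^3 u(x)^2 dx = ∫_0^3 (9*x^4 - 12*x^3 + 22*x^2 - 12*x + 9) dx. Term by term:
    ∫_0^3 9*x^4 dx = 2187/5;  ∫_0^3 -12*x^3 dx = -243;  ∫_0^3 22*x^2 dx = 198;
    ∫_0^3 -12*x dx = -54;  ∫_0^3 9 dx = 27.
  Sum: 2187/5 − 243 + 198 − 54 + 27 = 1827/5.
  ∫_0^3 u'(x)^2 dx = ∫_0^3 (36*x^2 - 24*x + 4) dx. Term by term:
    ∫_0^3 36*x^2 dx = 324;  ∫_0^3 -24*x dx = -108;  ∫_0^3 4 dx = 12.
  Sum: 324 − 108 + 12 = 228.
Adding: ||u||_{H^1}^2 = 1827/5 + 228 = 2967/5.


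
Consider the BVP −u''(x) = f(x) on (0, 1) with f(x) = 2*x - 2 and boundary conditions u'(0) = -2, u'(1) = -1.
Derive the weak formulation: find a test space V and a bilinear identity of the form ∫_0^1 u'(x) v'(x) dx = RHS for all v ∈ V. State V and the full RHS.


V = H^1(0, 1) (v unrestricted at boundary; u is determined up to an additive constant); weak form: ∫_0^1 u'v' dx = ∫_0^1 (2*x - 2) v dx − v(1) + 2·v(0) for all v ∈ V.

Multiply both sides by a test function v and integrate from 0 to 1:
  ∫_0^1 −u''(x) v(x) dx = ∫_0^1 f(x) v(x) dx.
Integrate the LHS by parts once:
  ∫_0^1 −u'' v dx = −[u'(x) v(x)]_0^1 + ∫_0^1 u'(x) v'(x) dx.
Thus ∫_0^1 u'(x) v'(x) dx = ∫_0^1 f(x) v(x) dx + [u'(x) v(x)]_0^1.
Choose V so that boundary terms are either known or forced to vanish.
u has inhomogeneous Neumann u'(0) = -2, u'(1) = -1. [u' v]_0^1 = (-1)·v(1) − (-2)·v(0) = − v(1) + 2·v(0). Take V = H^1(0, 1); boundary term becomes part of RHS.
Weak formulation: find u (satisfying any essential BC) such that ∫_0^1 u'(x) v'(x) dx = ∫_0^1 f v dx − v(1) + 2·v(0) for all v ∈ V (Neumann data are natural BCs: they enter the RHS as boundary terms).
Substituting f(x) = 2*x - 2, the right-hand side is ∫_0^1 (2*x - 2) v dx − v(1) + 2·v(0).
Compatibility check (pure Neumann): taking v ≡ 1 ∈ V gives 0 = ∫_0^1 f dx + (-1) − (-2), i.e. ∫_0^1 f dx must equal u'(0) − u'(1) = -1. Indeed ∫_0^1 (2*x - 2) dx = -1, so the data are compatible. The solution is then unique only up to an additive constant (fix it e.g. by requiring ∫_0^1 u dx = 0).


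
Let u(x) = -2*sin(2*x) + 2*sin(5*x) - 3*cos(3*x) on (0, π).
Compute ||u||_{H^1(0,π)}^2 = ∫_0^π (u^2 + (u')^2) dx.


||u||_{H^1(0,π)}^2 = -96 + 107*π

u'(x) = 9*sin(3*x) - 4*cos(2*x) + 10*cos(5*x).
Expand u² and (u')² and integrate term by term on (0, π), using: for integers n ≥ 1, ∫_0^π sin²(nx) dx = ∫_0^π cos²(nx) dx = π/2; for n ≠ n', ∫_0^π sin(nx)sin(n'x) dx = ∫_0^π cos(nx)cos(n'x) dx = 0; and by product-to-sum, ∫_0^π sin(nx)cos(n'x) dx = ½∫_0^π [sin((n+n')x) + sin((n−n')x)] dx, which is 0 when n+n' is even and 2n/(n²−n'²) when n+n' is odd (it need not vanish on (0, π)).
  u² squared terms: (-3)²·∫cos(3x)² dx = 9·π/2 = 9*π/2;  (-2)²·∫sin(2x)² dx = 4·π/2 = 2*π;  (2)²·∫sin(5x)² dx = 4·π/2 = 2*π.
  u² cross terms: 2·(-3)·(-2)·∫cos(3x)·sin(2x) dx = 12·(-4/5) = -48/5;  2·(-3)·(2)·∫cos(3x)·sin(5x) dx = -12·(0) = 0;  2·(-2)·(2)·∫sin(2x)·sin(5x) dx = -8·(0) = 0.
  So ∫_0^π u² dx = 9*π/2 + 2*π + 2*π − 48/5 + 0 + 0 = -48/5 + 17*π/2.
  (u')² squared terms: (-4)²·∫cos(2x)² dx = 16·π/2 = 8*π;  (9)²·∫sin(3x)² dx = 81·π/2 = 81*π/2;  (10)²·∫cos(5x)² dx = 100·π/2 = 50*π.
  (u')² cross terms: 2·(-4)·(9)·∫cos(2x)·sin(3x) dx = -72·(6/5) = -432/5;  2·(-4)·(10)·∫cos(2x)·cos(5x) dx = -80·(0) = 0;  2·(9)·(10)·∫sin(3x)·cos(5x) dx = 180·(0) = 0.
  So ∫_0^π (u')² dx = 8*π + 81*π/2 + 50*π − 432/5 + 0 + 0 = -432/5 + 197*π/2.
||u||_{H^1}^2 = (-48/5 + 17*π/2) + (-432/5 + 197*π/2) = -96 + 107*π.


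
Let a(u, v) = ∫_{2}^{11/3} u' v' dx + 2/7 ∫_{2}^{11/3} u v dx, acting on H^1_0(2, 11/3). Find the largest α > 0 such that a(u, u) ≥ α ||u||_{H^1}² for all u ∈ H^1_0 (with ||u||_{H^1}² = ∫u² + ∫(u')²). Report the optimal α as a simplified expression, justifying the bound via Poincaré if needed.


α = (50 + 63*π^2)/(7*(25 + 9*π^2))

Coercivity of a(·,·) on H^1_0(2, 11/3) means a(u, u) ≥ α ||u||_{H^1}² for every u ∈ H^1_0.
The interval has length L = 5/3, and Poincaré/coercivity depend only on L. Here a(u, u) = ∫(u')² + (2/7)·∫u².
Here 0 < c = 2/7 < 1. The condition a(u,u) ≥ α||u||_{H^1}² reads (1−α)∫(u')² ≥ (α−c)∫u². Any admissible α is ≤ 1 (rapidly oscillating u have ∫u²/∫(u')² → 0), and α = 1 would force 0 ≥ (1−c)∫u², impossible since c < 1; so 1−α > 0. By the sharp Poincaré inequality on H^1_0 of an interval of length L, ∫(u')² ≥ (π/L)²∫u² with equality for the first sine mode sin(π(x−x₀)/L) (x₀ the left endpoint), so the inequality holds for all u iff (1−α)(π/L)² ≥ α − c, i.e. α ≤ ((π/L)² + c)/((π/L)² + 1) = (1 + c(L/π)²)/(1 + (L/π)²). With (π/L)² = 9*π^2/25 and c = 2/7, the largest admissible constant is α = ((π/L)² + c)/((π/L)² + 1).
Simplifying, α = (50 + 63*π^2)/(7*(25 + 9*π^2)).


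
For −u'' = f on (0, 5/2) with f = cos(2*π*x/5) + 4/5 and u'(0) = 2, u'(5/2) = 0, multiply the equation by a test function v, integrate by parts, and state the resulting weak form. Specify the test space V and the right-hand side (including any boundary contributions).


V = H^1(0, 5/2) (v unrestricted at boundary; u is determined up to an additive constant); weak form: ∫_0^5/2 u'v' dx = ∫_0^5/2 (cos(2*π*x/5) + 4/5) v dx − 2·v(0) for all v ∈ V.

Multiply both sides by a test function v and integrate from 0 to 5/2:
  ∫_0^5/2 −u''(x) v(x) dx = ∫_0^5/2 f(x) v(x) dx.
Integrate the LHS by parts once:
  ∫_0^5/2 −u'' v dx = −[u'(x) v(x)]_0^5/2 + ∫_0^5/2 u'(x) v'(x) dx.
Thus ∫_0^5/2 u'(x) v'(x) dx = ∫_0^5/2 f(x) v(x) dx + [u'(x) v(x)]_0^5/2.
Choose V so that boundary terms are either known or forced to vanish.
u has inhomogeneous Neumann u'(0) = 2, u'(5/2) = 0. [u' v]_0^5/2 = (0)·v(5/2) − (2)·v(0) = − 2·v(0). Take V = H^1(0, 5/2); boundary term becomes part of RHS.
Weak formulation: find u (satisfying any essential BC) such that ∫_0^5/2 u'(x) v'(x) dx = ∫_0^5/2 f v dx − 2·v(0) for all v ∈ V (Neumann data are natural BCs: they enter the RHS as boundary terms).
Substituting f(x) = cos(2*π*x/5) + 4/5, the right-hand side is ∫_0^5/2 (cos(2*π*x/5) + 4/5) v dx − 2·v(0).
Compatibility check (pure Neumann): taking v ≡ 1 ∈ V gives 0 = ∫_0^5/2 f dx + (0) − (2), i.e. ∫_0^5/2 f dx must equal u'(0) − u'(5/2) = 2. Indeed ∫_0^5/2 (cos(2*π*x/5) + 4/5) dx = 2, so the data are compatible. The solution is then unique only up to an additive constant (fix it e.g. by requiring ∫_0^5/2 u dx = 0).


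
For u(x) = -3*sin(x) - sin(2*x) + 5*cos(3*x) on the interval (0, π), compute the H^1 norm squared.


||u||_{H^1(0,π)}^2 = 80 + 273*π/2

u'(x) = -15*sin(3*x) - 3*cos(x) - 2*cos(2*x).
Expand u² and (u')² and integrate term by term on (0, π), using: for integers n ≥ 1, ∫_0^π sin²(nx) dx = ∫_0^π cos²(nx) dx = π/2; for n ≠ n', ∫_0^π sin(nx)sin(n'x) dx = ∫_0^π cos(nx)cos(n'x) dx = 0; and by product-to-sum, ∫_0^π sin(nx)cos(n'x) dx = ½∫_0^π [sin((n+n')x) + sin((n−n')x)] dx, which is 0 when n+n' is even and 2n/(n²−n'²) when n+n' is odd (it need not vanish on (0, π)).
  u² squared terms: (-1)²·∫sin(2x)² dx = 1·π/2 = π/2;  (-3)²·∫sin(x)² dx = 9·π/2 = 9*π/2;  (5)²·∫cos(3x)² dx = 25·π/2 = 25*π/2.
  u² cross terms: 2·(-1)·(-3)·∫sin(2x)·sin(x) dx = 6·(0) = 0;  2·(-1)·(5)·∫sin(2x)·cos(3x) dx = -10·(-4/5) = 8;  2·(-3)·(5)·∫sin(x)·cos(3x) dx = -30·(0) = 0.
  So ∫_0^π u² dx = π/2 + 9*π/2 + 25*π/2 + 0 + 8 + 0 = 8 + 35*π/2.
  (u')² squared terms: (-15)²·∫sin(3x)² dx = 225·π/2 = 225*π/2;  (-3)²·∫cos(x)² dx = 9·π/2 = 9*π/2;  (-2)²·∫cos(2x)² dx = 4·π/2 = 2*π.
  (u')² cross terms: 2·(-15)·(-3)·∫sin(3x)·cos(x) dx = 90·(0) = 0;  2·(-15)·(-2)·∫sin(3x)·cos(2x) dx = 60·(6/5) = 72;  2·(-3)·(-2)·∫cos(x)·cos(2x) dx = 12·(0) = 0.
  So ∫_0^π (u')² dx = 225*π/2 + 9*π/2 + 2*π + 0 + 72 + 0 = 72 + 119*π.
||u||_{H^1}^2 = (8 + 35*π/2) + (72 + 119*π) = 80 + 273*π/2.


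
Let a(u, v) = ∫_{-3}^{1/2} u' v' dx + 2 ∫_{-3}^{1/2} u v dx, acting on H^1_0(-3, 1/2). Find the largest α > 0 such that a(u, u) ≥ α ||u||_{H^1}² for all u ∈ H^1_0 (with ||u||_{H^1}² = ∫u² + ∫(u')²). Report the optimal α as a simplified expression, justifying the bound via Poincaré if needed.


α = 1

Coercivity of a(·,·) on H^1_0(-3, 1/2) means a(u, u) ≥ α ||u||_{H^1}² for every u ∈ H^1_0.
The interval has length L = 7/2, and Poincaré/coercivity depend only on L. Here a(u, u) = ∫(u')² + (2)·∫u².
Here c = 2 ≥ 1, so a(u,u) = ∫(u')² + c∫u² ≥ ∫(u')² + ∫u² = ||u||_{H^1}², i.e. α = 1 works. No larger α is possible: a(u,u) ≥ α||u||_{H^1}² means (1−α)∫(u')² ≥ (α−c)∫u², and for the modes u_n = sin(nπ(x−x₀)/L) (x₀ the left endpoint) one has ∫u_n²/∫(u_n')² = (L/(nπ))² → 0, so a(u_n,u_n)/||u_n||_{H^1}² → 1. Hence the optimal constant is α = 1.
Therefore α = 1.


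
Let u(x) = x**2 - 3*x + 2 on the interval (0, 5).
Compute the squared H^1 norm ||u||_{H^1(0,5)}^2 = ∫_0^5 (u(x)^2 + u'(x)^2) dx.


||u||_{H^1}^2 = 965/6

The H^1 norm (squared) on an interval (0, L) is
  ||u||_{H^1}^2 = ∫_0^L u(x)^2 dx + ∫_0^L u'(x)^2 dx.
Compute u'(x) = 2*x - 3.
Then u(x)^2 = x**4 - 6*x**3 + 13*x**2 - 12*x + 4 and u'(x)^2 = 4*x**2 - 12*x + 9.
Integrate each monomial from 0 to 5 using ∫_0^5 c·x^n dx = c·5^(n+1)/(n+1):
  ∫_0^5 u(x)^2 dx = ∫_0^5 (x^4 - 6*x^3 + 13*x^2 - 12*x + 4) dx. Term by term:
    ∫_0^5 x^4 dx = 625;  ∫_0^5 -6*x^3 dx = -1875/2;  ∫_0^5 13*x^2 dx = 1625/3;
    ∫_0^5 -12*x dx = -150;  ∫_0^5 4 dx = 20.
  Sum: 625 − 1875/2 + 1625/3 − 150 + 20 = 595/6.
  ∫_0^5 u'(x)^2 dx = ∫_0^5 (4*x^2 - 12*x + 9) dx. Term by term:
    ∫_0^5 4*x^2 dx = 500/3;  ∫_0^5 -12*x dx = -150;  ∫_0^5 9 dx = 45.
  Sum: 500/3 − 150 + 45 = 185/3.
Adding: ||u||_{H^1}^2 = 595/6 + 185/3 = 965/6.


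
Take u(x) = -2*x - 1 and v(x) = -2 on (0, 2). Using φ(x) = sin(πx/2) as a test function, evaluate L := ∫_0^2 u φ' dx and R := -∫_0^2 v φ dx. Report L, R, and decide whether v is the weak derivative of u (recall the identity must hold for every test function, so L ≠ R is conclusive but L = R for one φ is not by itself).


LHS = 8/π, RHS = 8/π. Yes, v = u' weakly.

u(x) = -2*x - 1, classical derivative u'(x) = -2.
φ(x) = sin(πx/2), so φ'(x) = π*cos(π*x/2)/2.
Note φ(0) = φ(2) = 0, so the boundary term u·φ vanishes.
LHS = ∫_0^2 u(x) φ'(x) dx = ∫_0^2 (-π*x*cos(π*x/2) - π*cos(π*x/2)/2) dx. Term by term:
  ∫_0^2 -π*cos(π*x/2)/2 dx = 0;  ∫_0^2 -π*x*cos(π*x/2) dx = 8/π.
Sum: 0 + 8/π = 8/π.
So LHS = 8/π.
∫_0^2 v(x) φ(x) dx = ∫_0^2 (-2*sin(π*x/2)) dx. Term by term:
  ∫_0^2 -2*sin(π*x/2) dx = -8/π.
So RHS = -∫_0^2 v(x) φ(x) dx = 8/π.
LHS = RHS, so the identity holds for this test φ.
Moreover u is smooth here and v(x) = u'(x) = -2 pointwise, so the identity holds for every test function. Hence v is the weak derivative of u.


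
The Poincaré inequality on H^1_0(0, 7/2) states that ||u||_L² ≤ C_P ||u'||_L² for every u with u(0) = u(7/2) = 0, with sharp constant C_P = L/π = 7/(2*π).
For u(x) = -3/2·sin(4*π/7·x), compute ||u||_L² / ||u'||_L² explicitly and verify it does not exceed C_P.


||u||_L² / ||u'||_L² = 7/(4*π) < C_P = 7/(2*π).

u(x) = -3/2·sin(4*π/7·x), so u'(x) = -6*π*cos(4*π*x/7)/7.
Writing u(x) = A·sin(kπx/L) with A = -3/2 and k = 2, use ∫_0^L sin²(kπx/L) dx = L/2 and ∫_0^L cos²(kπx/L) dx = L/2.
u² = 9/4·sin²(4*π/7·x) and (u')² = 36*π^2/49·cos²(4*π/7·x), and each of sin², cos² integrates to L/2 = 7/4 over (0, 7/2).
∫_0^7/2 u² dx = 63/16, so ||u||_L² = 3*sqrt(7)/4.
∫_0^7/2 (u')² dx = 9*π^2/7, so ||u'||_L² = 3*sqrt(7)*π/7.
Ratio ||u||_L² / ||u'||_L² = 7/(4*π).
Sharp Poincaré constant on H^1_0(0, 7/2) is C_P = L/π = 7/(2*π), achieved by sin(2*π/7·x).
This is the k = 2 harmonic; the ratio L/(kπ) is strictly less than C_P = L/π, consistent with the sharp inequality ||u||_L² ≤ C_P ||u'||_L².


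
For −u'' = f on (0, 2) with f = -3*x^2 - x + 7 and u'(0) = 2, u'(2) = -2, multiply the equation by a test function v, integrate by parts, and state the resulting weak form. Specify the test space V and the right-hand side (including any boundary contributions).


V = H^1(0, 2) (v unrestricted at boundary; u is determined up to an additive constant); weak form: ∫_0^2 u'v' dx = ∫_0^2 (-3*x^2 - x + 7) v dx − 2·v(2) − 2·v(0) for all v ∈ V.

Multiply both sides by a test function v and integrate from 0 to 2:
  ∫_0^2 −u''(x) v(x) dx = ∫_0^2 f(x) v(x) dx.
Integrate the LHS by parts once:
  ∫_0^2 −u'' v dx = −[u'(x) v(x)]_0^2 + ∫_0^2 u'(x) v'(x) dx.
Thus ∫_0^2 u'(x) v'(x) dx = ∫_0^2 f(x) v(x) dx + [u'(x) v(x)]_0^2.
Choose V so that boundary terms are either known or forced to vanish.
u has inhomogeneous Neumann u'(0) = 2, u'(2) = -2. [u' v]_0^2 = (-2)·v(2) − (2)·v(0) = − 2·v(2) − 2·v(0). Take V = H^1(0, 2); boundary term becomes part of RHS.
Weak formulation: find u (satisfying any essential BC) such that ∫_0^2 u'(x) v'(x) dx = ∫_0^2 f v dx − 2·v(2) − 2·v(0) for all v ∈ V (Neumann data are natural BCs: they enter the RHS as boundary terms).
Substituting f(x) = -3*x^2 - x + 7, the right-hand side is ∫_0^2 (-3*x^2 - x + 7) v dx − 2·v(2) − 2·v(0).
Compatibility check (pure Neumann): taking v ≡ 1 ∈ V gives 0 = ∫_0^2 f dx + (-2) − (2), i.e. ∫_0^2 f dx must equal u'(0) − u'(2) = 4. Indeed ∫_0^2 (-3*x^2 - x + 7) dx = 4, so the data are compatible. The solution is then unique only up to an additive constant (fix it e.g. by requiring ∫_0^2 u dx = 0).


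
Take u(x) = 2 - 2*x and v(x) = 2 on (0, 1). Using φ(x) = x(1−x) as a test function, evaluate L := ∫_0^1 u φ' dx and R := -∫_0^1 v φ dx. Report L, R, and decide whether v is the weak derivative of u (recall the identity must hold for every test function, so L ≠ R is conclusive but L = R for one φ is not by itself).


LHS = 1/3, RHS = -1/3. No, v is not the weak derivative of u.

u(x) = 2 - 2*x, classical derivative u'(x) = -2.
φ(x) = x(1−x), so φ'(x) = 1 - 2*x.
Note φ(0) = φ(1) = 0, so the boundary term u·φ vanishes.
LHS = ∫_0^1 u(x) φ'(x) dx = ∫_0^1 (4*x^2 - 6*x + 2) dx. Term by term:
  ∫_0^1 4*x^2 dx = 4/3;  ∫_0^1 -6*x dx = -3;  ∫_0^1 2 dx = 2.
Sum: 4/3 − 3 + 2 = 1/3.
So LHS = 1/3.
∫_0^1 v(x) φ(x) dx = ∫_0^1 (-2*x^2 + 2*x) dx. Term by term:
  ∫_0^1 -2*x^2 dx = -2/3;  ∫_0^1 2*x dx = 1.
Sum: -2/3 + 1 = 1/3.
So RHS = -∫_0^1 v(x) φ(x) dx = -1/3.
LHS − RHS = 2/3 ≠ 0, so the identity fails.
(For a valid weak derivative the identity must hold for EVERY test function, in particular this one. The failure shows v is NOT the weak derivative of u.)
Correct weak derivative would be u'(x) = -2.


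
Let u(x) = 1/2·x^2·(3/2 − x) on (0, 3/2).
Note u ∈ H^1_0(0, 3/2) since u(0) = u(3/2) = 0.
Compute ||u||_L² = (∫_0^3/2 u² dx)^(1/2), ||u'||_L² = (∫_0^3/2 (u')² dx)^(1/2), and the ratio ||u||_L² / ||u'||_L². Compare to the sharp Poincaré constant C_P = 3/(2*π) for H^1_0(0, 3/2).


||u||_L² / ||u'||_L² = 3*sqrt(14)/28 < C_P = 3/(2*π).

u(x) = 1/2·x^2·(3/2 − x), so u'(x) = 3*x*(1 - x)/2.
u(x) = 1/2·x^2·(3/2 − x) vanishes at x = 0 and x = 3/2, so u ∈ H^1_0(0, 3/2). Differentiate via the product rule and integrate the resulting polynomials term by term.
  ∫_0^3/2 u² dx = ∫_0^3/2 (x^6/4 - 3*x^5/4 + 9*x^4/16) dx. Term by term:
    ∫_0^3/2 x^6/4 dx = 2187/3584;  ∫_0^3/2 -3*x^5/4 dx = -729/512;  ∫_0^3/2 9*x^4/16 dx = 2187/2560.
  Sum: 2187/3584 − 729/512 + 2187/2560 = 729/17920.
  ∫_0^3/2 (u')² dx = ∫_0^3/2 (9*x^4/4 - 9*x^3/2 + 9*x^2/4) dx. Term by term:
    ∫_0^3/2 9*x^4/4 dx = 2187/640;  ∫_0^3/2 -9*x^3/2 dx = -729/128;  ∫_0^3/2 9*x^2/4 dx = 81/32.
  Sum: 2187/640 − 729/128 + 81/32 = 81/320.
∫_0^3/2 u² dx = 729/17920, so ||u||_L² = 27*sqrt(70)/1120.
∫_0^3/2 (u')² dx = 81/320, so ||u'||_L² = 9*sqrt(5)/40.
Ratio ||u||_L² / ||u'||_L² = 3*sqrt(14)/28.
Sharp Poincaré constant on H^1_0(0, 3/2) is C_P = L/π = 3/(2*π), achieved by sin(2*π/3·x).
A polynomial bump cannot attain the sharp Poincaré constant (only the first sine eigenfunction does), so the ratio is strictly less than C_P, consistent with ||u||_L² ≤ C_P ||u'||_L².


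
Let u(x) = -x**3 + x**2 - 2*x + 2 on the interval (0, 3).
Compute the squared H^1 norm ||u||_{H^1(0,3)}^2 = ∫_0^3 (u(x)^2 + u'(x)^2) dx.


||u||_{H^1}^2 = 17949/35

The H^1 norm (squared) on an interval (0, L) is
  ||u||_{H^1}^2 = ∫_0^L u(x)^2 dx + ∫_0^L u'(x)^2 dx.
Compute u'(x) = -3*x**2 + 2*x - 2.
Then u(x)^2 = x**6 - 2*x**5 + 5*x**4 - 8*x**3 + 8*x**2 - 8*x + 4 and u'(x)^2 = 9*x**4 - 12*x**3 + 16*x**2 - 8*x + 4.
Integrate each monomial from 0 to 3 using ∫_0^3 c·x^n dx = c·3^(n+1)/(n+1):
  ∫_0^3 u(x)^2 dx = ∫_0^3 (x^6 - 2*x^5 + 5*x^4 - 8*x^3 + 8*x^2 - 8*x + 4) dx. Term by term:
    ∫_0^3 x^6 dx = 2187/7;  ∫_0^3 -2*x^5 dx = -243;  ∫_0^3 5*x^4 dx = 243;
    ∫_0^3 -8*x^3 dx = -162;  ∫_0^3 8*x^2 dx = 72;  ∫_0^3 -8*x dx = -36;
    ∫_0^3 4 dx = 12.
  Sum: 2187/7 − 243 + 243 − 162 + 72 − 36 + 12 = 1389/7.
  ∫_0^3 u'(x)^2 dx = ∫_0^3 (9*x^4 - 12*x^3 + 16*x^2 - 8*x + 4) dx. Term by term:
    ∫_0^3 9*x^4 dx = 2187/5;  ∫_0^3 -12*x^3 dx = -243;  ∫_0^3 16*x^2 dx = 144;
    ∫_0^3 -8*x dx = -36;  ∫_0^3 4 dx = 12.
  Sum: 2187/5 − 243 + 144 − 36 + 12 = 1572/5.
Adding: ||u||_{H^1}^2 = 1389/7 + 1572/5 = 17949/35.


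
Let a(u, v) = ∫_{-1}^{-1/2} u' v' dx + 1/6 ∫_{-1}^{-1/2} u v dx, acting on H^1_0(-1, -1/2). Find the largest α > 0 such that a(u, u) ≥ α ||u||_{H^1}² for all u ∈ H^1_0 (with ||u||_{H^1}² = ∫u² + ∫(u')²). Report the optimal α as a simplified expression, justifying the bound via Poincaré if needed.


α = (1 + 24*π^2)/(6*(1 + 4*π^2))

Coercivity of a(·,·) on H^1_0(-1, -1/2) means a(u, u) ≥ α ||u||_{H^1}² for every u ∈ H^1_0.
The interval has length L = 1/2, and Poincaré/coercivity depend only on L. Here a(u, u) = ∫(u')² + (1/6)·∫u².
Here 0 < c = 1/6 < 1. The condition a(u,u) ≥ α||u||_{H^1}² reads (1−α)∫(u')² ≥ (α−c)∫u². Any admissible α is ≤ 1 (rapidly oscillating u have ∫u²/∫(u')² → 0), and α = 1 would force 0 ≥ (1−c)∫u², impossible since c < 1; so 1−α > 0. By the sharp Poincaré inequality on H^1_0 of an interval of length L, ∫(u')² ≥ (π/L)²∫u² with equality for the first sine mode sin(π(x−x₀)/L) (x₀ the left endpoint), so the inequality holds for all u iff (1−α)(π/L)² ≥ α − c, i.e. α ≤ ((π/L)² + c)/((π/L)² + 1) = (1 + c(L/π)²)/(1 + (L/π)²). With (π/L)² = 4*π^2 and c = 1/6, the largest admissible constant is α = ((π/L)² + c)/((π/L)² + 1).
Simplifying, α = (1 + 24*π^2)/(6*(1 + 4*π^2)).


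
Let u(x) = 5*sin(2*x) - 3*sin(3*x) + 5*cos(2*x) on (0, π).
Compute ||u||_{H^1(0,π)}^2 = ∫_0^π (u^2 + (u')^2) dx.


||u||_{H^1(0,π)}^2 = -180 + 170*π

u'(x) = -10*sin(2*x) + 10*cos(2*x) - 9*cos(3*x).
Expand u² and (u')² and integrate term by term on (0, π), using: for integers n ≥ 1, ∫_0^π sin²(nx) dx = ∫_0^π cos²(nx) dx = π/2; for n ≠ n', ∫_0^π sin(nx)sin(n'x) dx = ∫_0^π cos(nx)cos(n'x) dx = 0; and by product-to-sum, ∫_0^π sin(nx)cos(n'x) dx = ½∫_0^π [sin((n+n')x) + sin((n−n')x)] dx, which is 0 when n+n' is even and 2n/(n²−n'²) when n+n' is odd (it need not vanish on (0, π)).
  u² squared terms: (-3)²·∫sin(3x)² dx = 9·π/2 = 9*π/2;  (5)²·∫cos(2x)² dx = 25·π/2 = 25*π/2;  (5)²·∫sin(2x)² dx = 25·π/2 = 25*π/2.
  u² cross terms: 2·(-3)·(5)·∫sin(3x)·cos(2x) dx = -30·(6/5) = -36;  2·(-3)·(5)·∫sin(3x)·sin(2x) dx = -30·(0) = 0;  2·(5)·(5)·∫cos(2x)·sin(2x) dx = 50·(0) = 0.
  So ∫_0^π u² dx = 9*π/2 + 25*π/2 + 25*π/2 − 36 + 0 + 0 = -36 + 59*π/2.
  (u')² squared terms: (-10)²·∫sin(2x)² dx = 100·π/2 = 50*π;  (-9)²·∫cos(3x)² dx = 81·π/2 = 81*π/2;  (10)²·∫cos(2x)² dx = 100·π/2 = 50*π.
  (u')² cross terms: 2·(-10)·(-9)·∫sin(2x)·cos(3x) dx = 180·(-4/5) = -144;  2·(-10)·(10)·∫sin(2x)·cos(2x) dx = -200·(0) = 0;  2·(-9)·(10)·∫cos(3x)·cos(2x) dx = -180·(0) = 0.
  So ∫_0^π (u')² dx = 50*π + 81*π/2 + 50*π − 144 + 0 + 0 = -144 + 281*π/2.
||u||_{H^1}^2 = (-36 + 59*π/2) + (-144 + 281*π/2) = -180 + 170*π.


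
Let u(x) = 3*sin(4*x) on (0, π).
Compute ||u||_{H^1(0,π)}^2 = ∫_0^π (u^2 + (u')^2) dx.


||u||_{H^1(0,π)}^2 = 153*π/2

u'(x) = 12*cos(4*x).
Expand u² and (u')² and integrate term by term on (0, π), using: for integers n ≥ 1, ∫_0^π sin²(nx) dx = ∫_0^π cos²(nx) dx = π/2; for n ≠ n', ∫_0^π sin(nx)sin(n'x) dx = ∫_0^π cos(nx)cos(n'x) dx = 0; and by product-to-sum, ∫_0^π sin(nx)cos(n'x) dx = ½∫_0^π [sin((n+n')x) + sin((n−n')x)] dx, which is 0 when n+n' is even and 2n/(n²−n'²) when n+n' is odd (it need not vanish on (0, π)).
  u² squared terms: (3)²·∫sin(4x)² dx = 9·π/2 = 9*π/2.
  So ∫_0^π u² dx = 9*π/2.
  (u')² squared terms: (12)²·∫cos(4x)² dx = 144·π/2 = 72*π.
  So ∫_0^π (u')² dx = 72*π.
||u||_{H^1}^2 = (9*π/2) + (72*π) = 153*π/2.


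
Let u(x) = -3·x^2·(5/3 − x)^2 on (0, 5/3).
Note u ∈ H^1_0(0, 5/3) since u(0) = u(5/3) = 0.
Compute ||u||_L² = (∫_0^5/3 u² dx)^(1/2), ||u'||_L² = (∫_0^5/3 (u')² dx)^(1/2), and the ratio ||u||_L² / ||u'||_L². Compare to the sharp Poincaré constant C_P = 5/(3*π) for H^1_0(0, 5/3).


||u||_L² / ||u'||_L² = 5*sqrt(3)/18 < C_P = 5/(3*π).

u(x) = -3·x^2·(5/3 − x)^2, so u'(x) = 2*x*(-18*x^2 + 45*x - 25)/3.
u(x) = -3·x^2·(5/3 − x)^2 vanishes at x = 0 and x = 5/3, so u ∈ H^1_0(0, 5/3). Differentiate via the product rule and integrate the resulting polynomials term by term.
  ∫_0^5/3 u² dx = ∫_0^5/3 (9*x^8 - 60*x^7 + 150*x^6 - 500*x^5/3 + 625*x^4/9) dx. Term by term:
    ∫_0^5/3 9*x^8 dx = 1953125/19683;  ∫_0^5/3 -60*x^7 dx = -1953125/4374;  ∫_0^5/3 150*x^6 dx = 3906250/5103;
    ∫_0^5/3 -500*x^5/3 dx = -3906250/6561;  ∫_0^5/3 625*x^4/9 dx = 390625/2187.
  Sum: 1953125/19683 − 1953125/4374 + 3906250/5103 − 3906250/6561 + 390625/2187 = 390625/275562.
  ∫_0^5/3 (u')² dx = ∫_0^5/3 (144*x^6 - 720*x^5 + 1300*x^4 - 1000*x^3 + 2500*x^2/9) dx. Term by term:
    ∫_0^5/3 144*x^6 dx = 1250000/1701;  ∫_0^5/3 -720*x^5 dx = -625000/243;  ∫_0^5/3 1300*x^4 dx = 812500/243;
    ∫_0^5/3 -1000*x^3 dx = -156250/81;  ∫_0^5/3 2500*x^2/9 dx = 312500/729.
  Sum: 1250000/1701 − 625000/243 + 812500/243 − 156250/81 + 312500/729 = 31250/5103.
∫_0^5/3 u² dx = 390625/275562, so ||u||_L² = 625*sqrt(42)/3402.
∫_0^5/3 (u')² dx = 31250/5103, so ||u'||_L² = 125*sqrt(14)/189.
Ratio ||u||_L² / ||u'||_L² = 5*sqrt(3)/18.
Sharp Poincaré constant on H^1_0(0, 5/3) is C_P = L/π = 5/(3*π), achieved by sin(3*π/5·x).
A polynomial bump cannot attain the sharp Poincaré constant (only the first sine eigenfunction does), so the ratio is strictly less than C_P, consistent with ||u||_L² ≤ C_P ||u'||_L².


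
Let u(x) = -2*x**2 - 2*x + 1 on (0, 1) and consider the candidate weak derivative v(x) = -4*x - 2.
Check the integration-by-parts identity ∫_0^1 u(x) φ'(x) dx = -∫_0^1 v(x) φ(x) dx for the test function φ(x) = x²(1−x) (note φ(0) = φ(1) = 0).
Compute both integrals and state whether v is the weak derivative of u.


LHS = 11/30, RHS = 11/30. Yes, v = u' weakly.

u(x) = -2*x**2 - 2*x + 1, classical derivative u'(x) = -4*x - 2.
φ(x) = x²(1−x), so φ'(x) = x*(2 - 3*x).
Note φ(0) = φ(1) = 0, so the boundary term u·φ vanishes.
LHS = ∫_0^1 u(x) φ'(x) dx = ∫_0^1 (6*x^4 + 2*x^3 - 7*x^2 + 2*x) dx. Term by term:
  ∫_0^1 6*x^4 dx = 6/5;  ∫_0^1 2*x^3 dx = 1/2;  ∫_0^1 -7*x^2 dx = -7/3;
  ∫_0^1 2*x dx = 1.
Sum: 6/5 + 1/2 − 7/3 + 1 = 11/30.
So LHS = 11/30.
∫_0^1 v(x) φ(x) dx = ∫_0^1 (4*x^4 - 2*x^3 - 2*x^2) dx. Term by term:
  ∫_0^1 4*x^4 dx = 4/5;  ∫_0^1 -2*x^3 dx = -1/2;  ∫_0^1 -2*x^2 dx = -2/3.
Sum: 4/5 − 1/2 − 2/3 = -11/30.
So RHS = -∫_0^1 v(x) φ(x) dx = 11/30.
LHS = RHS, so the identity holds for this test φ.
Moreover u is smooth here and v(x) = u'(x) = -4*x - 2 pointwise, so the identity holds for every test function. Hence v is the weak derivative of u.


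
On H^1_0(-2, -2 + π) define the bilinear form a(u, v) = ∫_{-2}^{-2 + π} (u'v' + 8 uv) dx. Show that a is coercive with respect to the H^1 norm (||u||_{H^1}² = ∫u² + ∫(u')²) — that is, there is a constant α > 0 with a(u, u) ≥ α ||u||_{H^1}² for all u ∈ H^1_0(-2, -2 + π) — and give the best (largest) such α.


α = 1

Coercivity of a(·,·) on H^1_0(-2, -2 + π) means a(u, u) ≥ α ||u||_{H^1}² for every u ∈ H^1_0.
The interval has length L = π, and Poincaré/coercivity depend only on L. Here a(u, u) = ∫(u')² + (8)·∫u².
Here c = 8 ≥ 1, so a(u,u) = ∫(u')² + c∫u² ≥ ∫(u')² + ∫u² = ||u||_{H^1}², i.e. α = 1 works. No larger α is possible: a(u,u) ≥ α||u||_{H^1}² means (1−α)∫(u')² ≥ (α−c)∫u², and for the modes u_n = sin(nπ(x−x₀)/L) (x₀ the left endpoint) one has ∫u_n²/∫(u_n')² = (L/(nπ))² → 0, so a(u_n,u_n)/||u_n||_{H^1}² → 1. Hence the optimal constant is α = 1.
Therefore α = 1.


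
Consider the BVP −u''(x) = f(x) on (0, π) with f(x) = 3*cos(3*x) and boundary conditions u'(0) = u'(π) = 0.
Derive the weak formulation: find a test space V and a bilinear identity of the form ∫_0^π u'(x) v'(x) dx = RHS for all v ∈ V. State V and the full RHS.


V = H^1(0, π) (no boundary constraint on v; u is determined up to an additive constant); weak form: ∫_0^π u'v' dx = ∫_0^π (3*cos(3*x)) v dx for all v ∈ V.

Multiply both sides by a test function v and integrate from 0 to π:
  ∫_0^π −u''(x) v(x) dx = ∫_0^π f(x) v(x) dx.
Integrate the LHS by parts once:
  ∫_0^π −u'' v dx = −[u'(x) v(x)]_0^π + ∫_0^π u'(x) v'(x) dx.
Thus ∫_0^π u'(x) v'(x) dx = ∫_0^π f(x) v(x) dx + [u'(x) v(x)]_0^π.
Choose V so that boundary terms are either known or forced to vanish.
u has homogeneous Neumann: u'(0) = u'(π) = 0. So [u' v]_0^π = 0·v(π) − 0·v(0) = 0 for any v; take V = H^1(0, π).
Weak formulation: find u (satisfying any essential BC) such that ∫_0^π u'(x) v'(x) dx = ∫_0^π f v dx for all v ∈ V (homogeneous Neumann, so boundary terms vanish).
Substituting f(x) = 3*cos(3*x), the right-hand side is ∫_0^π (3*cos(3*x)) v dx.
Compatibility check (pure Neumann): taking v ≡ 1 ∈ V gives 0 = ∫_0^π f dx + (0) − (0), i.e. ∫_0^π f dx must equal u'(0) − u'(π) = 0. Indeed ∫_0^π (3*cos(3*x)) dx = 0, so the data are compatible. The solution is then unique only up to an additive constant (fix it e.g. by requiring ∫_0^π u dx = 0).


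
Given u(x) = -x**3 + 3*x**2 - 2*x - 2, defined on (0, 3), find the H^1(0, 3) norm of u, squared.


||u||_{H^1}^2 = 2577/35

The H^1 norm (squared) on an interval (0, L) is
  ||u||_{H^1}^2 = ∫_0^L u(x)^2 dx + ∫_0^L u'(x)^2 dx.
Compute u'(x) = -3*x**2 + 6*x - 2.
Then u(x)^2 = x**6 - 6*x**5 + 13*x**4 - 8*x**3 - 8*x**2 + 8*x + 4 and u'(x)^2 = 9*x**4 - 36*x**3 + 48*x**2 - 24*x + 4.
Integrate each monomial from 0 to 3 using ∫_0^3 c·x^n dx = c·3^(n+1)/(n+1):
  ∫_0^3 u(x)^2 dx = ∫_0^3 (x^6 - 6*x^5 + 13*x^4 - 8*x^3 - 8*x^2 + 8*x + 4) dx. Term by term:
    ∫_0^3 x^6 dx = 2187/7;  ∫_0^3 -6*x^5 dx = -729;  ∫_0^3 13*x^4 dx = 3159/5;
    ∫_0^3 -8*x^3 dx = -162;  ∫_0^3 -8*x^2 dx = -72;  ∫_0^3 8*x dx = 36;
    ∫_0^3 4 dx = 12.
  Sum: 2187/7 − 729 + 3159/5 − 162 − 72 + 36 + 12 = 1023/35.
  ∫_0^3 u'(x)^2 dx = ∫_0^3 (9*x^4 - 36*x^3 + 48*x^2 - 24*x + 4) dx. Term by term:
    ∫_0^3 9*x^4 dx = 2187/5;  ∫_0^3 -36*x^3 dx = -729;  ∫_0^3 48*x^2 dx = 432;
    ∫_0^3 -24*x dx = -108;  ∫_0^3 4 dx = 12.
  Sum: 2187/5 − 729 + 432 − 108 + 12 = 222/5.
Adding: ||u||_{H^1}^2 = 1023/35 + 222/5 = 2577/35.


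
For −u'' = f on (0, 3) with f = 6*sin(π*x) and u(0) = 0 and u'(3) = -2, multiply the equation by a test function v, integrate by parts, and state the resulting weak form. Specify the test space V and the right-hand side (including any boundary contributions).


V = {v ∈ H^1(0, 3) : v(0) = 0} (test functions vanish at x = 0 where u is specified); weak form: ∫_0^3 u'v' dx = ∫_0^3 (6*sin(π*x)) v dx − 2·v(3) for all v ∈ V.

Multiply both sides by a test function v and integrate from 0 to 3:
  ∫_0^3 −u''(x) v(x) dx = ∫_0^3 f(x) v(x) dx.
Integrate the LHS by parts once:
  ∫_0^3 −u'' v dx = −[u'(x) v(x)]_0^3 + ∫_0^3 u'(x) v'(x) dx.
Thus ∫_0^3 u'(x) v'(x) dx = ∫_0^3 f(x) v(x) dx + [u'(x) v(x)]_0^3.
Choose V so that boundary terms are either known or forced to vanish.
Mixed BC: u(0) = 0 (Dirichlet) and u'(3) = -2 (Neumann). Define V = {v ∈ H^1(0, 3) : v(0) = 0}. Then [u' v]_0^3 = u'(3)·v(3) − u'(0)·0 = − 2·v(3).
Weak formulation: find u (satisfying any essential BC) such that ∫_0^3 u'(x) v'(x) dx = ∫_0^3 f v dx − 2·v(3) for all v ∈ V (Dirichlet at 0 absorbed into V; Neumann datum at x = 3 contributes the boundary term).
Substituting f(x) = 6*sin(π*x), the right-hand side is ∫_0^3 (6*sin(π*x)) v dx − 2·v(3).


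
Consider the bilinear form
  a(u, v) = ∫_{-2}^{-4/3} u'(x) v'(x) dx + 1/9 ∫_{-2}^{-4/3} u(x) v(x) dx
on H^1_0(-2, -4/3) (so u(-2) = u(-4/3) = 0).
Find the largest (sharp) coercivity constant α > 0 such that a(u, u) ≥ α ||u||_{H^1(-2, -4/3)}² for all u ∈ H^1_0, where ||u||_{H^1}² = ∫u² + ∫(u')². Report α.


α = (4 + 81*π^2)/(9*(4 + 9*π^2))

Coercivity of a(·,·) on H^1_0(-2, -4/3) means a(u, u) ≥ α ||u||_{H^1}² for every u ∈ H^1_0.
The interval has length L = 2/3, and Poincaré/coercivity depend only on L. Here a(u, u) = ∫(u')² + (1/9)·∫u².
Here 0 < c = 1/9 < 1. The condition a(u,u) ≥ α||u||_{H^1}² reads (1−α)∫(u')² ≥ (α−c)∫u². Any admissible α is ≤ 1 (rapidly oscillating u have ∫u²/∫(u')² → 0), and α = 1 would force 0 ≥ (1−c)∫u², impossible since c < 1; so 1−α > 0. By the sharp Poincaré inequality on H^1_0 of an interval of length L, ∫(u')² ≥ (π/L)²∫u² with equality for the first sine mode sin(π(x−x₀)/L) (x₀ the left endpoint), so the inequality holds for all u iff (1−α)(π/L)² ≥ α − c, i.e. α ≤ ((π/L)² + c)/((π/L)² + 1) = (1 + c(L/π)²)/(1 + (L/π)²). With (π/L)² = 9*π^2/4 and c = 1/9, the largest admissible constant is α = ((π/L)² + c)/((π/L)² + 1).
Simplifying, α = (4 + 81*π^2)/(9*(4 + 9*π^2)).
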